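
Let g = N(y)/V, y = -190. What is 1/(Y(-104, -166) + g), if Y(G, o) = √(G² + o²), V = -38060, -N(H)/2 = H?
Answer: 36157/138960705787 + 7242818*√9593/138960705787 ≈ 0.0051052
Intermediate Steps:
N(H) = -2*H
g = -19/1903 (g = -2*(-190)/(-38060) = 380*(-1/38060) = -19/1903 ≈ -0.0099842)
1/(Y(-104, -166) + g) = 1/(√((-104)² + (-166)²) - 19/1903) = 1/(√(10816 + 27556) - 19/1903) = 1/(√38372 - 19/1903) = 1/(2*√9593 - 19/1903) = 1/(-19/1903 + 2*√9593)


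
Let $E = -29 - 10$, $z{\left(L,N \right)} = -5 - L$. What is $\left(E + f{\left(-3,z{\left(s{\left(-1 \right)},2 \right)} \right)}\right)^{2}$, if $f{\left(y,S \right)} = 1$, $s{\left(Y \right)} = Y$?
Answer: $1444$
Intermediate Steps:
$E = -39$
$\left(E + f{\left(-3,z{\left(s{\left(-1 \right)},2 \right)} \right)}\right)^{2} = \left(-39 + 1\right)^{2} = \left(-38\right)^{2} = 1444$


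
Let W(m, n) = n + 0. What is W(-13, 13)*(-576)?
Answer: -7488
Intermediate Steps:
W(m, n) = n
W(-13, 13)*(-576) = 13*(-576) = -7488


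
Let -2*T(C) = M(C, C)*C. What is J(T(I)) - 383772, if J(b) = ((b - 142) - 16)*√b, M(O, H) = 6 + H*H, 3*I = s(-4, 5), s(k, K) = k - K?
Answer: -383772 - 813*√10/4 ≈ -3.8441e+5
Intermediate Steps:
I = -3 (I = (-4 - 1*5)/3 = (-4 - 5)/3 = (⅓)*(-9) = -3)
M(O, H) = 6 + H²
T(C) = -C*(6 + C²)/2 (T(C) = -(6 + C²)*C/2 = -C*(6 + C²)/2)
J(b) = √b*(-158 + b) (J(b) = ((-142 + b) - 16)*√b = (-158 + b)*√b = √b*(-158 + b))
J(T(I)) - 383772 = √(-½*(-3)*(6 + (-3)²))*(-158 - ½*(-3)*(6 + (-3)²)) - 383772 = √(-½*(-3)*(6 + 9))*(-158 - ½*(-3)*(6 + 9)) - 383772 = √(-½*(-3)*15)*(-158 - ½*(-3)*15) - 383772 = √(45/2)*(-158 + 45/2) - 383772 = (3*√10/2)*(-271/2) - 383772 = -813*√10/4 - 383772 = -383772 - 813*√10/4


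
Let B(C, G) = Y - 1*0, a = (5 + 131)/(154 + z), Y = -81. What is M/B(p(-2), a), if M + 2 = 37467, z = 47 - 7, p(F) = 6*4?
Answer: -37465/81 ≈ -462.53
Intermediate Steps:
p(F) = 24
z = 40
M = 37465 (M = -2 + 37467 = 37465)
a = 68/97 (a = (5 + 131)/(154 + 40) = 136/194 = 136*(1/194) = 68/97 ≈ 0.70103)
B(C, G) = -81 (B(C, G) = -81 - 1*0 = -81 + 0 = -81)
M/B(p(-2), a) = 37465/(-81) = 37465*(-1/81) = -37465/81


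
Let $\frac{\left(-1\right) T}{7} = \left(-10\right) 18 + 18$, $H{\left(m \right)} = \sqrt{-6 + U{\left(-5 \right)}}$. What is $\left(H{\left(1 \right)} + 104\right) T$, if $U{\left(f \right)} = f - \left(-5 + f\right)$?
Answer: $117936 + 1134 i \approx 1.1794 \cdot 10^{5} + 1134.0 i$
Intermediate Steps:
$U{\left(f \right)} = 5$
$H{\left(m \right)} = i$ ($H{\left(m \right)} = \sqrt{-6 + 5} = \sqrt{-1} = i$)
$T = 1134$ ($T = - 7 \left(\left(-10\right) 18 + 18\right) = - 7 \left(-180 + 18\right) = \left(-7\right) \left(-162\right) = 1134$)
$\left(H{\left(1 \right)} + 104\right) T = \left(i + 104\right) 1134 = \left(104 + i\right) 1134 = 117936 + 1134 i$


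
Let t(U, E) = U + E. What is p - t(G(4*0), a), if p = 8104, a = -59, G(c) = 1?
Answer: 8162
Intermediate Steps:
t(U, E) = E + U
p - t(G(4*0), a) = 8104 - (-59 + 1) = 8104 - 1*(-58) = 8104 + 58 = 8162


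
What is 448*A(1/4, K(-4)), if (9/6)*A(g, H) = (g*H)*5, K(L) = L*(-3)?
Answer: 4480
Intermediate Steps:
K(L) = -3*L
A(g, H) = 10*H*g/3 (A(g, H) = 2*((g*H)*5)/3 = 2*((H*g)*5)/3 = 2*(5*H*g)/3 = 10*H*g/3)
448*A(1/4, K(-4)) = 448*((10/3)*(-3*(-4))/4) = 448*((10/3)*12*(1/4)) = 448*10 = 4480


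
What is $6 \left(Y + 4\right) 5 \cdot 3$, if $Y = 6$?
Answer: $900$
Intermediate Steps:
$6 \left(Y + 4\right) 5 \cdot 3 = 6 \left(6 + 4\right) 5 \cdot 3 = 6 \cdot 10 \cdot 5 \cdot 3 = 6 \cdot 50 \cdot 3 = 300 \cdot 3 = 900$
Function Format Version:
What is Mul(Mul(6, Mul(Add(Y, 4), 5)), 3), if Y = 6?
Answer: 900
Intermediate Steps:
Mul(Mul(6, Mul(Add(Y, 4), 5)), 3) = Mul(Mul(6, Mul(Add(6, 4), 5)), 3) = Mul(Mul(6, Mul(10, 5)), 3) = Mul(Mul(6, 50), 3) = Mul(300, 3) = 900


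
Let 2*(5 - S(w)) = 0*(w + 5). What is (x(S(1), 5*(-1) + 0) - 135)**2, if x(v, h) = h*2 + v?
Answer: 19600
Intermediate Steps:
S(w) = 5 (S(w) = 5 - 0*(w + 5) = 5 - 0*(5 + w) = 5 - 1/2*0 = 5 + 0 = 5)
x(v, h) = v + 2*h (x(v, h) = 2*h + v = v + 2*h)
(x(S(1), 5*(-1) + 0) - 135)**2 = ((5 + 2*(5*(-1) + 0)) - 135)**2 = ((5 + 2*(-5 + 0)) - 135)**2 = ((5 + 2*(-5)) - 135)**2 = ((5 - 10) - 135)**2 = (-5 - 135)**2 = (-140)**2 = 19600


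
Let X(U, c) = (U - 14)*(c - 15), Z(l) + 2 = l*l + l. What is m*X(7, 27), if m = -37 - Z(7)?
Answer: 7644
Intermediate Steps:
Z(l) = -2 + l + l² (Z(l) = -2 + (l*l + l) = -2 + (l² + l) = -2 + (l + l²) = -2 + l + l²)
m = -91 (m = -37 - (-2 + 7 + 7²) = -37 - (-2 + 7 + 49) = -37 - 1*54 = -37 - 54 = -91)
X(U, c) = (-15 + c)*(-14 + U) (X(U, c) = (-14 + U)*(-15 + c) = (-15 + c)*(-14 + U))
m*X(7, 27) = -91*(210 - 15*7 - 14*27 + 7*27) = -91*(210 - 105 - 378 + 189) = -91*(-84) = 7644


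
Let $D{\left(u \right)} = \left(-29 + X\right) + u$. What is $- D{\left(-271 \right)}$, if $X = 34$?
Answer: $266$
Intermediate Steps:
$D{\left(u \right)} = 5 + u$ ($D{\left(u \right)} = \left(-29 + 34\right) + u = 5 + u$)
$- D{\left(-271 \right)} = - (5 - 271) = \left(-1\right) \left(-266\right) = 266$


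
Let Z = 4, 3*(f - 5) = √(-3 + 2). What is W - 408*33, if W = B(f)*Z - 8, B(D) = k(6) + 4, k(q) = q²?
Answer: -13312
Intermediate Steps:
f = 5 + I/3 (f = 5 + √(-3 + 2)/3 = 5 + √(-1)/3 = 5 + I/3 ≈ 5.0 + 0.33333*I)
B(D) = 40 (B(D) = 6² + 4 = 36 + 4 = 40)
W = 152 (W = 40*4 - 8 = 160 - 8 = 152)
W - 408*33 = 152 - 408*33 = 152 - 13464 = -13312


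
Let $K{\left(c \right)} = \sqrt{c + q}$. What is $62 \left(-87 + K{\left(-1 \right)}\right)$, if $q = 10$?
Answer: $-5208$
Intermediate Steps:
$K{\left(c \right)} = \sqrt{10 + c}$ ($K{\left(c \right)} = \sqrt{c + 10} = \sqrt{10 + c}$)
$62 \left(-87 + K{\left(-1 \right)}\right) = 62 \left(-87 + \sqrt{10 - 1}\right) = 62 \left(-87 + \sqrt{9}\right) = 62 \left(-87 + 3\right) = 62 \left(-84\right) = -5208$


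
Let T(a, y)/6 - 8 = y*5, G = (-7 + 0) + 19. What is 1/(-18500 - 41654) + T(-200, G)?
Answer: 24542831/60154 ≈ 408.00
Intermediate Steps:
G = 12 (G = -7 + 19 = 12)
T(a, y) = 48 + 30*y (T(a, y) = 48 + 6*(y*5) = 48 + 6*(5*y) = 48 + 30*y)
1/(-18500 - 41654) + T(-200, G) = 1/(-18500 - 41654) + (48 + 30*12) = 1/(-60154) + (48 + 360) = -1/60154 + 408 = 24542831/60154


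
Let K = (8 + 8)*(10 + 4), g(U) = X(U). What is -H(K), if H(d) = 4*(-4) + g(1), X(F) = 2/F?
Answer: 14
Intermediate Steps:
g(U) = 2/U
K = 224 (K = 16*14 = 224)
H(d) = -14 (H(d) = 4*(-4) + 2/1 = -16 + 2*1 = -16 + 2 = -14)
-H(K) = -1*(-14) = 14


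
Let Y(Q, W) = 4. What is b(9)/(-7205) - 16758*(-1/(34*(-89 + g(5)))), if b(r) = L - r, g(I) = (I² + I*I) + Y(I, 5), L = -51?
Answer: -1723857/122485 ≈ -14.074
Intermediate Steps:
g(I) = 4 + 2*I² (g(I) = (I² + I*I) + 4 = (I² + I²) + 4 = 2*I² + 4 = 4 + 2*I²)
b(r) = -51 - r
b(9)/(-7205) - 16758*(-1/(34*(-89 + g(5)))) = (-51 - 1*9)/(-7205) - 16758*(-1/(34*(-89 + (4 + 2*5²)))) = (-51 - 9)*(-1/7205) - 16758*(-1/(34*(-89 + (4 + 2*25)))) = -60*(-1/7205) - 16758*(-1/(34*(-89 + (4 + 50)))) = 12/1441 - 16758*(-1/(34*(-89 + 54))) = 12/1441 - 16758/((-34*(-35))) = 12/1441 - 16758/1190 = 12/1441 - 16758*1/1190 = 12/1441 - 1197/85 = -1723857/122485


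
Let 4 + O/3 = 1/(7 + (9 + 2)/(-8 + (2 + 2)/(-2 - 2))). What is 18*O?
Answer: -5373/26 ≈ -206.65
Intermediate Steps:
O = -597/52 (O = -12 + 3/(7 + (9 + 2)/(-8 + (2 + 2)/(-2 - 2))) = -12 + 3/(7 + 11/(-8 + 4/(-4))) = -12 + 3/(7 + 11/(-8 + 4*(-¼))) = -12 + 3/(7 + 11/(-8 - 1)) = -12 + 3/(7 + 11/(-9)) = -12 + 3/(7 + 11*(-⅑)) = -12 + 3/(7 - 11/9) = -12 + 3/(52/9) = -12 + 3*(9/52) = -12 + 27/52 = -597/52 ≈ -11.481)
18*O = 18*(-597/52) = -5373/26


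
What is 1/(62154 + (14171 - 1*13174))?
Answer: 1/63151 ≈ 1.5835e-5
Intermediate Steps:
1/(62154 + (14171 - 1*13174)) = 1/(62154 + (14171 - 13174)) = 1/(62154 + 997) = 1/63151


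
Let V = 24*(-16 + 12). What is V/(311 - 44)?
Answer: -32/89 ≈ -0.35955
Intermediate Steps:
V = -96 (V = 24*(-4) = -96)
V/(311 - 44) = -96/(311 - 44) = -96/267 = -96*1/267 = -32/89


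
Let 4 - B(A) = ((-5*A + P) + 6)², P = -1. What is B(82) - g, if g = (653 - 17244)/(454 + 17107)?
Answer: -2880356190/17561 ≈ -1.6402e+5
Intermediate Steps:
g = -16591/17561 ≈ -0.94476
B(A) = 4 - (5 - 5*A)² (B(A) = 4 - ((-5*A - 1) + 6)² = 4 - ((-1 - 5*A) + 6)² = 4 - (5 - 5*A)²)
B(82) - g = (4 - 25*(-1 + 82)²) - 1*(-16591/17561) = (4 - 25*81²) + 16591/17561 = (4 - 25*6561) + 16591/17561 = (4 - 164025) + 16591/17561 = -164021 + 16591/17561 = -2880356190/17561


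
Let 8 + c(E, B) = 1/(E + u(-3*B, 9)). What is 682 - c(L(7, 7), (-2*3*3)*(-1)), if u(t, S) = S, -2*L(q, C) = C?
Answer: 7588/11 ≈ 689.82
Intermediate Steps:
L(q, C) = -C/2
c(E, B) = -8 + 1/(9 + E) (c(E, B) = -8 + 1/(E + 9) = -8 + 1/(9 + E))
682 - c(L(7, 7), (-2*3*3)*(-1)) = 682 - (-71 - (-4)*7)/(9 - 1/2*7) = 682 - (-71 - 8*(-7/2))/(9 - 7/2) = 682 - (-71 + 28)/11/2 = 682 - 2*(-43)/11 = 682 - 1*(-86/11) = 682 + 86/11 = 7588/11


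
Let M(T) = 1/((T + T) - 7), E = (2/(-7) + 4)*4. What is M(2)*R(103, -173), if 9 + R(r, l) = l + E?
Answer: 390/7 ≈ 55.714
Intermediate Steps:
E = 104/7 (E = (2*(-1/7) + 4)*4 = (-2/7 + 4)*4 = (26/7)*4 = 104/7 ≈ 14.857)
R(r, l) = 41/7 + l (R(r, l) = -9 + (l + 104/7) = -9 + (104/7 + l) = 41/7 + l)
M(T) = 1/(-7 + 2*T) (M(T) = 1/(2*T - 7) = 1/(-7 + 2*T))
M(2)*R(103, -173) = (41/7 - 173)/(-7 + 2*2) = -1170/7/(-7 + 4) = -1170/7/(-3) = -1/3*(-1170/7) = 390/7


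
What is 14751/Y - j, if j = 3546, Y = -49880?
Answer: -176889231/49880 ≈ -3546.3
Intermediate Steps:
14751/Y - j = 14751/(-49880) - 1*3546 = 14751*(-1/49880) - 3546 = -14751/49880 - 3546 = -176889231/49880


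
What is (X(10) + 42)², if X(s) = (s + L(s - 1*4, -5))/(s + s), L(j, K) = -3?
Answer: 717409/400 ≈ 1793.5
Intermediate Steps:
X(s) = (-3 + s)/(2*s) (X(s) = (s - 3)/(s + s) = (-3 + s)/((2*s)) = (-3 + s)*(1/(2*s)) = (-3 + s)/(2*s))
(X(10) + 42)² = ((½)*(-3 + 10)/10 + 42)² = ((½)*(⅒)*7 + 42)² = (7/20 + 42)² = (847/20)² = 717409/400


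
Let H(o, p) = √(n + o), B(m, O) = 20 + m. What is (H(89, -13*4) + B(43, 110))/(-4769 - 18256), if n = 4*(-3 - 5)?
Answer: -21/7675 - √57/23025 ≈ -0.0030641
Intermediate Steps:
n = -32 (n = 4*(-8) = -32)
H(o, p) = √(-32 + o)
(H(89, -13*4) + B(43, 110))/(-4769 - 18256) = (√(-32 + 89) + (20 + 43))/(-4769 - 18256) = (√57 + 63)/(-23025) = (63 + √57)*(-1/23025) = -21/7675 - √57/23025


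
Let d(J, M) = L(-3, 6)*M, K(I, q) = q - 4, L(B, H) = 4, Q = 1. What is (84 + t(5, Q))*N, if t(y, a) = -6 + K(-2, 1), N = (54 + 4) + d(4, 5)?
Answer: 5850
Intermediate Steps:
K(I, q) = -4 + q
d(J, M) = 4*M
N = 78 (N = (54 + 4) + 4*5 = 58 + 20 = 78)
t(y, a) = -9 (t(y, a) = -6 + (-4 + 1) = -6 - 3 = -9)
(84 + t(5, Q))*N = (84 - 9)*78 = 75*78 = 5850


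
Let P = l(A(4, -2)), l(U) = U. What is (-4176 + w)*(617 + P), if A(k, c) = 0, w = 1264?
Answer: -1796704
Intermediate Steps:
P = 0
(-4176 + w)*(617 + P) = (-4176 + 1264)*(617 + 0) = -2912*617 = -1796704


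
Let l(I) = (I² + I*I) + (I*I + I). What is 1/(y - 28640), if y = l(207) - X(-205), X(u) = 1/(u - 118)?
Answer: 323/32336823 ≈ 9.9886e-6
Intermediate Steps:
l(I) = I + 3*I² (l(I) = (I² + I²) + (I² + I) = 2*I² + (I + I²) = I + 3*I²)
X(u) = 1/(-118 + u)
y = 41587543/323 (y = 207*(1 + 3*207) - 1/(-118 - 205) = 207*(1 + 621) - 1/(-323) = 207*622 - 1*(-1/323) = 128754 + 1/323 = 41587543/323 ≈ 1.2875e+5)
1/(y - 28640) = 1/(41587543/323 - 28640) = 1/(32336823/323) = 323/32336823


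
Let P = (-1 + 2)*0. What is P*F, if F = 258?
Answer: 0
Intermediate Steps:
P = 0 (P = 1*0 = 0)
P*F = 0*258 = 0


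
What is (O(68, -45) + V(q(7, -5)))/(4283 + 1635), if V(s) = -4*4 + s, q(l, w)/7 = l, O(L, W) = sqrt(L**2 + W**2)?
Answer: 3/538 + sqrt(6649)/5918 ≈ 0.019355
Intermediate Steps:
q(l, w) = 7*l
V(s) = -16 + s
(O(68, -45) + V(q(7, -5)))/(4283 + 1635) = (sqrt(68**2 + (-45)**2) + (-16 + 7*7))/(4283 + 1635) = (sqrt(4624 + 2025) + (-16 + 49))/5918 = (sqrt(6649) + 33)*(1/5918) = (33 + sqrt(6649))*(1/5918) = 3/538 + sqrt(6649)/5918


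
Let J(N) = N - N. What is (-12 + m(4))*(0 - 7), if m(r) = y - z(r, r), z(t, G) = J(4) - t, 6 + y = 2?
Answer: 84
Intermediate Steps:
y = -4 (y = -6 + 2 = -4)
J(N) = 0
z(t, G) = -t (z(t, G) = 0 - t = -t)
m(r) = -4 + r (m(r) = -4 - (-1)*r = -4 + r)
(-12 + m(4))*(0 - 7) = (-12 + (-4 + 4))*(0 - 7) = (-12 + 0)*(-7) = -12*(-7) = 84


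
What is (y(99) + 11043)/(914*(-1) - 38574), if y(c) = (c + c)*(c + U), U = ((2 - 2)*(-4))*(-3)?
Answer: -30645/39488 ≈ -0.77606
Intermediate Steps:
U = 0 (U = (0*(-4))*(-3) = 0*(-3) = 0)
y(c) = 2*c² (y(c) = (c + c)*(c + 0) = (2*c)*c = 2*c²)
(y(99) + 11043)/(914*(-1) - 38574) = (2*99² + 11043)/(914*(-1) - 38574) = (2*9801 + 11043)/(-914 - 38574) = (19602 + 11043)/(-39488) = 30645*(-1/39488) = -30645/39488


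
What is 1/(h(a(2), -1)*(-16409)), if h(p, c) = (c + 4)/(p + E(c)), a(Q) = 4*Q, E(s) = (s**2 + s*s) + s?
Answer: -3/16409 ≈ -0.00018283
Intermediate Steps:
E(s) = s + 2*s**2 (E(s) = (s**2 + s**2) + s = 2*s**2 + s = s + 2*s**2)
h(p, c) = (4 + c)/(p + c*(1 + 2*c)) (h(p, c) = (c + 4)/(p + c*(1 + 2*c)) = (4 + c)/(p + c*(1 + 2*c)))
1/(h(a(2), -1)*(-16409)) = 1/(((4 - 1)/(4*2 - (1 + 2*(-1))))*(-16409)) = 1/((3/(8 - (1 - 2)))*(-16409)) = 1/((3/(8 - 1*(-1)))*(-16409)) = 1/((3/(8 + 1))*(-16409)) = 1/((3/9)*(-16409)) = 1/(((1/9)*3)*(-16409)) = 1/((1/3)*(-16409)) = 1/(-16409/3) = -3/16409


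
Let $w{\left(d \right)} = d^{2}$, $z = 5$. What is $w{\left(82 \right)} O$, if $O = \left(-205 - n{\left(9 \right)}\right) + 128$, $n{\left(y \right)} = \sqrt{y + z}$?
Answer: $-517748 - 6724 \sqrt{14} \approx -5.4291 \cdot 10^{5}$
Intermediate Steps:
$n{\left(y \right)} = \sqrt{5 + y}$ ($n{\left(y \right)} = \sqrt{y + 5} = \sqrt{5 + y}$)
$O = -77 - \sqrt{14}$ ($O = \left(-205 - \sqrt{5 + 9}\right) + 128 = \left(-205 - \sqrt{14}\right) + 128 = -77 - \sqrt{14} \approx -80.742$)
$w{\left(82 \right)} O = 82^{2} \left(-77 - \sqrt{14}\right) = 6724 \left(-77 - \sqrt{14}\right) = -517748 - 6724 \sqrt{14}$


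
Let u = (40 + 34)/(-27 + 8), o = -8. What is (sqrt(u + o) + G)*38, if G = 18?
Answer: 684 + 2*I*sqrt(4294) ≈ 684.0 + 131.06*I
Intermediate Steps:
u = -74/19 (u = 74/(-19) = 74*(-1/19) = -74/19 ≈ -3.8947)
(sqrt(u + o) + G)*38 = (sqrt(-74/19 - 8) + 18)*38 = (sqrt(-226/19) + 18)*38 = (I*sqrt(4294)/19 + 18)*38 = (18 + I*sqrt(4294)/19)*38 = 684 + 2*I*sqrt(4294)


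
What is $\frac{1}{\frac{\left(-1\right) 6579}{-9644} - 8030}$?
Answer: $- \frac{9644}{77434741} \approx -0.00012454$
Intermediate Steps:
$\frac{1}{\frac{\left(-1\right) 6579}{-9644} - 8030} = \frac{1}{\left(-6579\right) \left(- \frac{1}{9644}\right) - 8030} = \frac{1}{\frac{6579}{9644} - 8030} = \frac{1}{- \frac{77434741}{9644}} = - \frac{9644}{77434741}$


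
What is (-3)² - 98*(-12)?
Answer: 1185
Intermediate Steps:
(-3)² - 98*(-12) = 9 + 1176 = 1185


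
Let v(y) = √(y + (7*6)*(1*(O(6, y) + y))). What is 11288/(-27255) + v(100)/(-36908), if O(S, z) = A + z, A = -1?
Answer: -11288/27255 - √8458/36908 ≈ -0.41665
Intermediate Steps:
O(S, z) = -1 + z
v(y) = √(-42 + 85*y) (v(y) = √(y + (7*6)*(1*((-1 + y) + y))) = √(y + 42*(1*(-1 + 2*y))) = √(y + 42*(-1 + 2*y)) = √(y + (-42 + 84*y)) = √(-42 + 85*y))
11288/(-27255) + v(100)/(-36908) = 11288/(-27255) + √(-42 + 85*100)/(-36908) = 11288*(-1/27255) + √(-42 + 8500)*(-1/36908) = -11288/27255 + √8458*(-1/36908) = -11288/27255 - √8458/36908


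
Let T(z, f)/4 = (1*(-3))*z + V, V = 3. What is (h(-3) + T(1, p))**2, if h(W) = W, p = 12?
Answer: 9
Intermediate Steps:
T(z, f) = 12 - 12*z (T(z, f) = 4*((1*(-3))*z + 3) = 4*(-3*z + 3) = 4*(3 - 3*z) = 12 - 12*z)
(h(-3) + T(1, p))**2 = (-3 + (12 - 12*1))**2 = (-3 + (12 - 12))**2 = (-3 + 0)**2 = (-3)**2 = 9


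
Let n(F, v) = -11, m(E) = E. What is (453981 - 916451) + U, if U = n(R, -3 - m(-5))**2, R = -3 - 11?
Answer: -462349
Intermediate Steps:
R = -14
U = 121 (U = (-11)**2 = 121)
(453981 - 916451) + U = (453981 - 916451) + 121 = -462470 + 121 = -462349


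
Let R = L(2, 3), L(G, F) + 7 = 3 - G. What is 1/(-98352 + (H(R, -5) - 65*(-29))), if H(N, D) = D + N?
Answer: -1/96478 ≈ -1.0365e-5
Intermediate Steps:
L(G, F) = -4 - G (L(G, F) = -7 + (3 - G) = -4 - G)
R = -6 (R = -4 - 1*2 = -4 - 2 = -6)
1/(-98352 + (H(R, -5) - 65*(-29))) = 1/(-98352 + ((-5 - 6) - 65*(-29))) = 1/(-98352 + (-11 + 1885)) = 1/(-98352 + 1874) = 1/(-96478) = -1/96478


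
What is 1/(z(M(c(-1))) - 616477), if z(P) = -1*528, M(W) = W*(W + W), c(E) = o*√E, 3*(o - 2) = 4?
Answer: -1/617005 ≈ -1.6207e-6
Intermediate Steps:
o = 10/3 (o = 2 + (⅓)*4 = 2 + 4/3 = 10/3 ≈ 3.3333)
c(E) = 10*√E/3
M(W) = 2*W² (M(W) = W*(2*W) = 2*W²)
z(P) = -528
1/(z(M(c(-1))) - 616477) = 1/(-528 - 616477) = 1/(-617005) = -1/617005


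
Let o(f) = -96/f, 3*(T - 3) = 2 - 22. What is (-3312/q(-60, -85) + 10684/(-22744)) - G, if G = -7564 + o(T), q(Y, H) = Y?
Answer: 2374417671/312730 ≈ 7592.5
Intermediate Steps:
T = -11/3 (T = 3 + (2 - 22)/3 = 3 + (⅓)*(-20) = 3 - 20/3 = -11/3 ≈ -3.6667)
G = -82916/11 (G = -7564 - 96/(-11/3) = -7564 - 96*(-3/11) = -7564 + 288/11 = -82916/11 ≈ -7537.8)
(-3312/q(-60, -85) + 10684/(-22744)) - G = (-3312/(-60) + 10684/(-22744)) - 1*(-82916/11) = (-3312*(-1/60) + 10684*(-1/22744)) + 82916/11 = (276/5 - 2671/5686) + 82916/11 = 1555981/28430 + 82916/11 = 2374417671/312730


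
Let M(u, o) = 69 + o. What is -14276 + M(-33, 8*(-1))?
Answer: -14215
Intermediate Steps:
-14276 + M(-33, 8*(-1)) = -14276 + (69 + 8*(-1)) = -14276 + (69 - 8) = -14276 + 61 = -14215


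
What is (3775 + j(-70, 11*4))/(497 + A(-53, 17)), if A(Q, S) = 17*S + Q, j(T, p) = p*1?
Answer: 3819/733 ≈ 5.2101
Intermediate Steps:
j(T, p) = p
A(Q, S) = Q + 17*S
(3775 + j(-70, 11*4))/(497 + A(-53, 17)) = (3775 + 11*4)/(497 + (-53 + 17*17)) = (3775 + 44)/(497 + (-53 + 289)) = 3819/(497 + 236) = 3819/733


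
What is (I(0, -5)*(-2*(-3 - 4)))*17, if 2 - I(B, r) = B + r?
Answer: 1666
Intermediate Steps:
I(B, r) = 2 - B - r (I(B, r) = 2 - (B + r) = 2 + (-B - r) = 2 - B - r)
(I(0, -5)*(-2*(-3 - 4)))*17 = ((2 - 1*0 - 1*(-5))*(-2*(-3 - 4)))*17 = ((2 + 0 + 5)*(-2*(-7)))*17 = (7*14)*17 = 98*17 = 1666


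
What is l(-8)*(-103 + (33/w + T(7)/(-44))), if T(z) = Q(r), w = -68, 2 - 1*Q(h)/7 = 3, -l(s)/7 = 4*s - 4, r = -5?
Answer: -4869144/187 ≈ -26038.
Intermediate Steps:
l(s) = 28 - 28*s (l(s) = -7*(4*s - 4) = -7*(-4 + 4*s) = 28 - 28*s)
Q(h) = -7 (Q(h) = 14 - 7*3 = 14 - 21 = -7)
T(z) = -7
l(-8)*(-103 + (33/w + T(7)/(-44))) = (28 - 28*(-8))*(-103 + (33/(-68) - 7/(-44))) = (28 + 224)*(-103 + (33*(-1/68) - 7*(-1/44))) = 252*(-103 + (-33/68 + 7/44)) = 252*(-103 - 61/187) = 252*(-19322/187) = -4869144/187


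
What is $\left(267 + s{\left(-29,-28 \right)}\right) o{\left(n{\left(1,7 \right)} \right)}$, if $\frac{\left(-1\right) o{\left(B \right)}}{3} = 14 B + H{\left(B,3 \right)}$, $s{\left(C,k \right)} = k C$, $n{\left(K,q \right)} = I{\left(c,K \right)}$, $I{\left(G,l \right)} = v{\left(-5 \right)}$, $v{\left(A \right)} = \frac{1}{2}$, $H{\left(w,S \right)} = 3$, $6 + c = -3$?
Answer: $-32370$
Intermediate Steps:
$c = -9$ ($c = -6 - 3 = -9$)
$v{\left(A \right)} = \frac{1}{2}$
$I{\left(G,l \right)} = \frac{1}{2}$
$n{\left(K,q \right)} = \frac{1}{2}$
$s{\left(C,k \right)} = C k$
$o{\left(B \right)} = -9 - 42 B$ ($o{\left(B \right)} = - 3 \left(14 B + 3\right) = - 3 \left(3 + 14 B\right) = -9 - 42 B$)
$\left(267 + s{\left(-29,-28 \right)}\right) o{\left(n{\left(1,7 \right)} \right)} = \left(267 - -812\right) \left(-9 - 21\right) = \left(267 + 812\right) \left(-9 - 21\right) = 1079 \left(-30\right) = -32370$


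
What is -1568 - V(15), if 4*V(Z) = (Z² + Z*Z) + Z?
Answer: -6737/4 ≈ -1684.3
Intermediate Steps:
V(Z) = Z²/2 + Z/4 (V(Z) = ((Z² + Z*Z) + Z)/4 = ((Z² + Z²) + Z)/4 = (2*Z² + Z)/4 = (Z + 2*Z²)/4 = Z²/2 + Z/4)
-1568 - V(15) = -1568 - 15*(1 + 2*15)/4 = -1568 - 15*(1 + 30)/4 = -1568 - 15*31/4 = -1568 - 1*465/4 = -1568 - 465/4 = -6737/4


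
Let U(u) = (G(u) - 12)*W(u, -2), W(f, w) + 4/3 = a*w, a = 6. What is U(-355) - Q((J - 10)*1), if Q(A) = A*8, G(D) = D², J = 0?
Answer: -5040280/3 ≈ -1.6801e+6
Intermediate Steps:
W(f, w) = -4/3 + 6*w
Q(A) = 8*A
U(u) = 160 - 40*u²/3 (U(u) = (u² - 12)*(-4/3 + 6*(-2)) = (-12 + u²)*(-4/3 - 12) = (-12 + u²)*(-40/3) = 160 - 40*u²/3)
U(-355) - Q((J - 10)*1) = (160 - 40/3*(-355)²) - 8*(0 - 10)*1 = (160 - 40/3*126025) - 8*(-10*1) = (160 - 5041000/3) - 8*(-10) = -5040520/3 - 1*(-80) = -5040520/3 + 80 = -5040280/3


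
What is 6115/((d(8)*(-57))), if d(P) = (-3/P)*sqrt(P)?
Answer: 12230*sqrt(2)/171 ≈ 101.15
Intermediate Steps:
d(P) = -3/sqrt(P)
6115/((d(8)*(-57))) = 6115/((-3*sqrt(2)/4*(-57))) = 6115/((171*sqrt(2)/4)) = 6115*(2*sqrt(2)/171) = 12230*sqrt(2)/171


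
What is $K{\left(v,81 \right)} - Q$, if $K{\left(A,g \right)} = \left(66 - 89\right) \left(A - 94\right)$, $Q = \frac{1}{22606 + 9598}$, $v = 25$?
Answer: $\frac{51107747}{32204} \approx 1587.0$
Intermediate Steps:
$Q = \frac{1}{32204} \approx 3.1052 \cdot 10^{-5}$
$K{\left(A,g \right)} = 2162 - 23 A$ ($K{\left(A,g \right)} = - 23 \left(-94 + A\right) = 2162 - 23 A$)
$K{\left(v,81 \right)} - Q = \left(2162 - 575\right) - \frac{1}{32204} = 1587 - \frac{1}{32204} = \frac{51107747}{32204}$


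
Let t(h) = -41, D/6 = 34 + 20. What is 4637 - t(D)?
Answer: 4678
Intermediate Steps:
D = 324 (D = 6*(34 + 20) = 6*54 = 324)
4637 - t(D) = 4637 - 1*(-41) = 4637 + 41 = 4678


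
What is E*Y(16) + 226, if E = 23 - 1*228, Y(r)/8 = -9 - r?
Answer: 41226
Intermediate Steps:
Y(r) = -72 - 8*r (Y(r) = 8*(-9 - r) = -72 - 8*r)
E = -205 (E = 23 - 228 = -205)
E*Y(16) + 226 = -205*(-72 - 8*16) + 226 = -205*(-72 - 128) + 226 = -205*(-200) + 226 = 41000 + 226 = 41226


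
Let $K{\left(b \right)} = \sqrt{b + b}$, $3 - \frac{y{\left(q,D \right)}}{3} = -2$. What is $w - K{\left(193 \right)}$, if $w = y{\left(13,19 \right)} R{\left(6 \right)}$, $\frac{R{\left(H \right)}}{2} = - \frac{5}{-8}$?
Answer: $\frac{75}{4} - \sqrt{386} \approx -0.89688$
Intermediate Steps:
$y{\left(q,D \right)} = 15$ ($y{\left(q,D \right)} = 9 - -6 = 9 + 6 = 15$)
$R{\left(H \right)} = \frac{5}{4}$ ($R{\left(H \right)} = 2 \left(- \frac{5}{-8}\right) = 2 \left(\left(-5\right) \left(- \frac{1}{8}\right)\right) = 2 \cdot \frac{5}{8} = \frac{5}{4}$)
$w = \frac{75}{4}$ ($w = 15 \cdot \frac{5}{4} = \frac{75}{4} \approx 18.75$)
$K{\left(b \right)} = \sqrt{2} \sqrt{b}$ ($K{\left(b \right)} = \sqrt{2 b} = \sqrt{2} \sqrt{b}$)
$w - K{\left(193 \right)} = \frac{75}{4} - \sqrt{2} \sqrt{193} = \frac{75}{4} - \sqrt{386}$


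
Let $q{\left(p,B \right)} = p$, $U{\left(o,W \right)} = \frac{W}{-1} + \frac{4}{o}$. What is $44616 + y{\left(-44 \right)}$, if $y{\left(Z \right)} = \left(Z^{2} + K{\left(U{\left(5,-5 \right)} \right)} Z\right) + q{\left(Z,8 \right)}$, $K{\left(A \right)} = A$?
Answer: $\frac{231264}{5} \approx 46253.0$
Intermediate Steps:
$U{\left(o,W \right)} = - W + \frac{4}{o}$ ($U{\left(o,W \right)} = W \left(-1\right) + \frac{4}{o} = - W + \frac{4}{o}$)
$y{\left(Z \right)} = Z^{2} + \frac{34 Z}{5}$ ($y{\left(Z \right)} = \left(Z^{2} + \left(\left(-1\right) \left(-5\right) + \frac{4}{5}\right) Z\right) + Z = \left(Z^{2} + \left(5 + 4 \cdot \frac{1}{5}\right) Z\right) + Z = \left(Z^{2} + \left(5 + \frac{4}{5}\right) Z\right) + Z = \left(Z^{2} + \frac{29 Z}{5}\right) + Z = Z^{2} + \frac{34 Z}{5}$)
$44616 + y{\left(-44 \right)} = 44616 + \frac{1}{5} \left(-44\right) \left(34 + 5 \left(-44\right)\right) = 44616 + \frac{1}{5} \left(-44\right) \left(34 - 220\right) = 44616 + \frac{1}{5} \left(-44\right) \left(-186\right) = 44616 + \frac{8184}{5} = \frac{231264}{5}$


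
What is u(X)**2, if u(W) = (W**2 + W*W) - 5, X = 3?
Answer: 169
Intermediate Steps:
u(W) = -5 + 2*W**2 (u(W) = (W**2 + W**2) - 5 = 2*W**2 - 5 = -5 + 2*W**2)
u(X)**2 = (-5 + 2*3**2)**2 = (-5 + 2*9)**2 = (-5 + 18)**2 = 13**2 = 169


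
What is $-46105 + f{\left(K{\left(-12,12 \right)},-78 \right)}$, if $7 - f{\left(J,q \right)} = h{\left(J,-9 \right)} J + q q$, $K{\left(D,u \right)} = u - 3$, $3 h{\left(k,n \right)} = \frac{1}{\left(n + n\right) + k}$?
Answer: $- \frac{156545}{3} \approx -52182.0$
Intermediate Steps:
$h{\left(k,n \right)} = \frac{1}{3 \left(k + 2 n\right)}$ ($h{\left(k,n \right)} = \frac{1}{3 \left(\left(n + n\right) + k\right)} = \frac{1}{3 \left(2 n + k\right)} = \frac{1}{3 \left(k + 2 n\right)}$)
$K{\left(D,u \right)} = -3 + u$
$f{\left(J,q \right)} = 7 - q^{2} - \frac{J}{3 \left(-18 + J\right)}$ ($f{\left(J,q \right)} = 7 - \left(\frac{1}{3 \left(J + 2 \left(-9\right)\right)} J + q q\right) = 7 - \left(\frac{1}{3 \left(J - 18\right)} J + q^{2}\right) = 7 - \left(\frac{1}{3 \left(-18 + J\right)} J + q^{2}\right) = 7 - \left(\frac{J}{3 \left(-18 + J\right)} + q^{2}\right) = 7 - \left(q^{2} + \frac{J}{3 \left(-18 + J\right)}\right) = 7 - q^{2} - \frac{J}{3 \left(-18 + J\right)}$)
$-46105 + f{\left(K{\left(-12,12 \right)},-78 \right)} = -46105 + \frac{- \frac{-3 + 12}{3} + \left(-18 + \left(-3 + 12\right)\right) \left(7 - \left(-78\right)^{2}\right)}{-18 + \left(-3 + 12\right)} = -46105 + \frac{\left(- \frac{1}{3}\right) 9 + \left(-18 + 9\right) \left(7 - 6084\right)}{-18 + 9} = -46105 + \frac{-3 - 9 \left(7 - 6084\right)}{-9} = -46105 - \frac{-3 - -54693}{9} = -46105 - \frac{-3 + 54693}{9} = -46105 - \frac{18230}{3} = - \frac{156545}{3}$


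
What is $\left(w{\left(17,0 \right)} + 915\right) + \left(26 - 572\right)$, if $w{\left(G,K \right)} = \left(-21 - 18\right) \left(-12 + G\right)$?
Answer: $174$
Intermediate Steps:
$w{\left(G,K \right)} = 468 - 39 G$ ($w{\left(G,K \right)} = - 39 \left(-12 + G\right) = 468 - 39 G$)
$\left(w{\left(17,0 \right)} + 915\right) + \left(26 - 572\right) = \left(\left(468 - 663\right) + 915\right) + \left(26 - 572\right) = \left(-195 + 915\right) - 546 = 720 - 546 = 174$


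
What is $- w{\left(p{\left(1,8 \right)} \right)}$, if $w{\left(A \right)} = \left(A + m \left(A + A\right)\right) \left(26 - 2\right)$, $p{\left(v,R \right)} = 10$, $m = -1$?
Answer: $240$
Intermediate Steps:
$w{\left(A \right)} = - 24 A$ ($w{\left(A \right)} = \left(A - \left(A + A\right)\right) \left(26 - 2\right) = \left(A - 2 A\right) 24 = - A 24 = - 24 A$)
$- w{\left(p{\left(1,8 \right)} \right)} = - \left(-24\right) 10 = \left(-1\right) \left(-240\right) = 240$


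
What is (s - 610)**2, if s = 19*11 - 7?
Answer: 166464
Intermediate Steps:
s = 202 (s = 209 - 7 = 202)
(s - 610)**2 = (202 - 610)**2 = (-408)**2 = 166464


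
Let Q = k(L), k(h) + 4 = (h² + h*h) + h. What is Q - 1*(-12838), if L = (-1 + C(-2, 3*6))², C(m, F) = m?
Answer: 13005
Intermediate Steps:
L = 9 (L = (-1 - 2)² = (-3)² = 9)
k(h) = -4 + h + 2*h² (k(h) = -4 + ((h² + h*h) + h) = -4 + ((h² + h²) + h) = -4 + (2*h² + h) = -4 + (h + 2*h²) = -4 + h + 2*h²)
Q = 167 (Q = -4 + 9 + 2*9² = -4 + 9 + 2*81 = -4 + 9 + 162 = 167)
Q - 1*(-12838) = 167 - 1*(-12838) = 167 + 12838 = 13005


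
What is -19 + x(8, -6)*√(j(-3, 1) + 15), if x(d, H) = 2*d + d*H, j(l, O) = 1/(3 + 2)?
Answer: -19 - 64*√95/5 ≈ -143.76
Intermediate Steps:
j(l, O) = ⅕ (j(l, O) = 1/5 = ⅕)
x(d, H) = 2*d + H*d
-19 + x(8, -6)*√(j(-3, 1) + 15) = -19 + (8*(2 - 6))*√(⅕ + 15) = -19 + (8*(-4))*√(76/5) = -19 - 64*√95/5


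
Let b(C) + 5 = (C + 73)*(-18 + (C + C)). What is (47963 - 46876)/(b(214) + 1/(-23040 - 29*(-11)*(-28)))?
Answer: 34753564/3761985379 ≈ 0.0092381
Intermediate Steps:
b(C) = -5 + (-18 + 2*C)*(73 + C) (b(C) = -5 + (C + 73)*(-18 + (C + C)) = -5 + (73 + C)*(-18 + 2*C) = -5 + (-18 + 2*C)*(73 + C))
(47963 - 46876)/(b(214) + 1/(-23040 - 29*(-11)*(-28))) = (47963 - 46876)/((-1319 + 2*214² + 128*214) + 1/(-23040 - 29*(-11)*(-28))) = 1087/((-1319 + 2*45796 + 27392) + 1/(-23040 + 319*(-28))) = 1087/((-1319 + 91592 + 27392) + 1/(-23040 - 8932)) = 1087/(117665 + 1/(-31972)) = 1087/(117665 - 1/31972) = 1087/(3761985379/31972) = 1087*(31972/3761985379) = 34753564/3761985379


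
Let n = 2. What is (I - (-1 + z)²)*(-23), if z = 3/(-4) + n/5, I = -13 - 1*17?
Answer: 292767/400 ≈ 731.92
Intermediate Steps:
I = -30 (I = -13 - 17 = -30)
z = -7/20 (z = 3/(-4) + 2/5 = 3*(-¼) + 2*(⅕) = -¾ + ⅖ = -7/20 ≈ -0.35000)
(I - (-1 + z)²)*(-23) = (-30 - (-1 - 7/20)²)*(-23) = (-30 - (-27/20)²)*(-23) = (-30 - 1*729/400)*(-23) = (-30 - 729/400)*(-23) = -12729/400*(-23) = 292767/400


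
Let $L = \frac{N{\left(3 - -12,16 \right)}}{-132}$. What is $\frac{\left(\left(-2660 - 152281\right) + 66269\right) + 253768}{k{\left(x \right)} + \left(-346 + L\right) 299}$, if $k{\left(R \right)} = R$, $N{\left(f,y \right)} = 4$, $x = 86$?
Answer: $- \frac{5448168}{3411443} \approx -1.597$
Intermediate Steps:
$L = - \frac{1}{33}$ ($L = \frac{4}{-132} = 4 \left(- \frac{1}{132}\right) = - \frac{1}{33} \approx -0.030303$)
$\frac{\left(\left(-2660 - 152281\right) + 66269\right) + 253768}{k{\left(x \right)} + \left(-346 + L\right) 299} = \frac{\left(\left(-2660 - 152281\right) + 66269\right) + 253768}{86 + \left(-346 - \frac{1}{33}\right) 299} = \frac{\left(-154941 + 66269\right) + 253768}{86 - \frac{3414281}{33}} = \frac{-88672 + 253768}{86 - \frac{3414281}{33}} = \frac{165096}{- \frac{3411443}{33}} = 165096 \left(- \frac{33}{3411443}\right) = - \frac{5448168}{3411443}$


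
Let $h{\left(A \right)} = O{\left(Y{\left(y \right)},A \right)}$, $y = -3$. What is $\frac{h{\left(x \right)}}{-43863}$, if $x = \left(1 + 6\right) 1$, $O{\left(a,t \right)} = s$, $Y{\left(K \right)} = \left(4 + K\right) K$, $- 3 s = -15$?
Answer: $- \frac{5}{43863} \approx -0.00011399$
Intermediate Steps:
$s = 5$ ($s = \left(- \frac{1}{3}\right) \left(-15\right) = 5$)
$Y{\left(K \right)} = K \left(4 + K\right)$
$O{\left(a,t \right)} = 5$
$x = 7$ ($x = 7 \cdot 1 = 7$)
$h{\left(A \right)} = 5$
$\frac{h{\left(x \right)}}{-43863} = \frac{5}{-43863} = 5 \left(- \frac{1}{43863}\right) = - \frac{5}{43863}$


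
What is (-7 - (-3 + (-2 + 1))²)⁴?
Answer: 279841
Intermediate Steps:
(-7 - (-3 + (-2 + 1))²)⁴ = (-7 - (-3 - 1)²)⁴ = (-7 - 1*(-4)²)⁴ = (-7 - 1*16)⁴ = (-7 - 16)⁴ = (-23)⁴ = 279841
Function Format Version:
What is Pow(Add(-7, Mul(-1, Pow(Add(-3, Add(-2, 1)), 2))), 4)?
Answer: 279841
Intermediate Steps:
Pow(Add(-7, Mul(-1, Pow(Add(-3, Add(-2, 1)), 2))), 4) = Pow(Add(-7, Mul(-1, Pow(Add(-3, -1), 2))), 4) = Pow(Add(-7, Mul(-1, Pow(-4, 2))), 4) = Pow(Add(-7, Mul(-1, 16)), 4) = Pow(Add(-7, -16), 4) = Pow(-23, 4) = 279841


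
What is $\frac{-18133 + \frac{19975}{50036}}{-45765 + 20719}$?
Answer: $\frac{907282813}{1253201656} \approx 0.72397$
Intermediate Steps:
$\frac{-18133 + \frac{19975}{50036}}{-45765 + 20719} = \frac{-18133 + 19975 \cdot \frac{1}{50036}}{-25046} = \left(-18133 + \frac{19975}{50036}\right) \left(- \frac{1}{25046}\right) = \left(- \frac{907282813}{50036}\right) \left(- \frac{1}{25046}\right) = \frac{907282813}{1253201656}$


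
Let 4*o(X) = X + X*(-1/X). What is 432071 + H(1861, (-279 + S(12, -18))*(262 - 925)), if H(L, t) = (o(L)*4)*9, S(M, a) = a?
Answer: 448811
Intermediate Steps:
o(X) = -¼ + X/4 (o(X) = (X + X*(-1/X))/4 = (X - 1)/4 = (-1 + X)/4 = -¼ + X/4)
H(L, t) = -9 + 9*L (H(L, t) = ((-¼ + L/4)*4)*9 = (-1 + L)*9 = -9 + 9*L)
432071 + H(1861, (-279 + S(12, -18))*(262 - 925)) = 432071 + (-9 + 9*1861) = 432071 + (-9 + 16749) = 432071 + 16740 = 448811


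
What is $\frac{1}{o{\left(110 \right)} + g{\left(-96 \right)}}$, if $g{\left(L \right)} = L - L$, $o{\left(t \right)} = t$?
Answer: $\frac{1}{110} \approx 0.0090909$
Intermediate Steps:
$g{\left(L \right)} = 0$
$\frac{1}{o{\left(110 \right)} + g{\left(-96 \right)}} = \frac{1}{110 + 0} = \frac{1}{110}$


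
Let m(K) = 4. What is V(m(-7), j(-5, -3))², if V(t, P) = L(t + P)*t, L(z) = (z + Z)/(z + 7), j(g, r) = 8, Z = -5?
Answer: 784/361 ≈ 2.1717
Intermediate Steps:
L(z) = (-5 + z)/(7 + z) (L(z) = (z - 5)/(z + 7) = (-5 + z)/(7 + z))
V(t, P) = t*(-5 + P + t)/(7 + P + t) (V(t, P) = ((-5 + (t + P))/(7 + (t + P)))*t = ((-5 + (P + t))/(7 + (P + t)))*t = ((-5 + P + t)/(7 + P + t))*t = t*(-5 + P + t)/(7 + P + t))
V(m(-7), j(-5, -3))² = (4*(-5 + 8 + 4)/(7 + 8 + 4))² = (4*7/19)² = (4*(1/19)*7)² = (28/19)² = 784/361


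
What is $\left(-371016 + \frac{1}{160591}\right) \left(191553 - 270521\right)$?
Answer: $\frac{4705057987370440}{160591} \approx 2.9298 \cdot 10^{10}$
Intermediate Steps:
$\left(-371016 + \frac{1}{160591}\right) \left(191553 - 270521\right) = \left(-371016 + \frac{1}{160591}\right) \left(-78968\right) = \left(- \frac{59581830455}{160591}\right) \left(-78968\right) = \frac{4705057987370440}{160591}$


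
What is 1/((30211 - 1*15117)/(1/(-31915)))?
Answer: -1/481725010 ≈ -2.0759e-9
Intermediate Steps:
1/((30211 - 1*15117)/(1/(-31915))) = 1/((30211 - 15117)/(-1/31915)) = 1/(15094*(-31915)) = 1/(-481725010) = -1/481725010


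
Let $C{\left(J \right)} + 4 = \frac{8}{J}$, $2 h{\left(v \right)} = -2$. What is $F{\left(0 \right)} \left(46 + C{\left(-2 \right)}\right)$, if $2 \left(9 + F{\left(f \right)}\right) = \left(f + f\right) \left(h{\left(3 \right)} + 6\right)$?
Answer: $-342$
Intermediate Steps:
$h{\left(v \right)} = -1$ ($h{\left(v \right)} = \frac{1}{2} \left(-2\right) = -1$)
$C{\left(J \right)} = -4 + \frac{8}{J}$
$F{\left(f \right)} = -9 + 5 f$ ($F{\left(f \right)} = -9 + \frac{\left(f + f\right) \left(-1 + 6\right)}{2} = -9 + \frac{2 f 5}{2} = -9 + \frac{10 f}{2} = -9 + 5 f$)
$F{\left(0 \right)} \left(46 + C{\left(-2 \right)}\right) = \left(-9 + 5 \cdot 0\right) \left(46 - \left(4 - \frac{8}{-2}\right)\right) = \left(-9 + 0\right) \left(46 + \left(-4 + 8 \left(- \frac{1}{2}\right)\right)\right) = - 9 \left(46 - 8\right) = \left(-9\right) 38 = -342$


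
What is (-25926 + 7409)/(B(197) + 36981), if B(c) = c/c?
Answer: -18517/36982 ≈ -0.50070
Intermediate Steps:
B(c) = 1
(-25926 + 7409)/(B(197) + 36981) = (-25926 + 7409)/(1 + 36981) = -18517/36982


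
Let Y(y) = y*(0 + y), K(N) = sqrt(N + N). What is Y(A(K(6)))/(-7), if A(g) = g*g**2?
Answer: -1728/7 ≈ -246.86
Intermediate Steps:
K(N) = sqrt(2)*sqrt(N) (K(N) = sqrt(2*N) = sqrt(2)*sqrt(N))
A(g) = g**3
Y(y) = y**2 (Y(y) = y*y = y**2)
Y(A(K(6)))/(-7) = ((sqrt(2)*sqrt(6))**3)**2/(-7) = -((2*sqrt(3))**3)**2/7 = -(24*sqrt(3))**2/7 = -1/7*1728 = -1728/7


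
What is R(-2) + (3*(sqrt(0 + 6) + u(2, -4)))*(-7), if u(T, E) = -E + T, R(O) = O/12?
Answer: -757/6 - 21*sqrt(6) ≈ -177.61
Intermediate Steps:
R(O) = O/12 (R(O) = O*(1/12) = O/12)
u(T, E) = T - E
R(-2) + (3*(sqrt(0 + 6) + u(2, -4)))*(-7) = (1/12)*(-2) + (3*(sqrt(0 + 6) + (2 - 1*(-4))))*(-7) = -1/6 + (3*(sqrt(6) + (2 + 4)))*(-7) = -1/6 + (3*(sqrt(6) + 6))*(-7) = -1/6 + (3*(6 + sqrt(6)))*(-7) = -1/6 + (18 + 3*sqrt(6))*(-7) = -1/6 + (-126 - 21*sqrt(6)) = -757/6 - 21*sqrt(6)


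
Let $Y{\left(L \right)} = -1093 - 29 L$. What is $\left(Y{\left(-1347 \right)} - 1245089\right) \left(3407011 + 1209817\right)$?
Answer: $-5573060798532$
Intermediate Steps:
$\left(Y{\left(-1347 \right)} - 1245089\right) \left(3407011 + 1209817\right) = \left(\left(-1093 - -39063\right) - 1245089\right) \left(3407011 + 1209817\right) = \left(\left(-1093 + 39063\right) - 1245089\right) 4616828 = \left(37970 - 1245089\right) 4616828 = \left(-1207119\right) 4616828 = -5573060798532$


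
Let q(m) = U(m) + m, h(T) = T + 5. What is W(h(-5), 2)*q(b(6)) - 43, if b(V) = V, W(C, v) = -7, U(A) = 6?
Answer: -127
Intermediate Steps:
h(T) = 5 + T
q(m) = 6 + m
W(h(-5), 2)*q(b(6)) - 43 = -7*(6 + 6) - 43 = -7*12 - 43 = -84 - 43 = -127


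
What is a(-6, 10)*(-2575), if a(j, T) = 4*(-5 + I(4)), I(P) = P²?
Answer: -113300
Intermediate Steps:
a(j, T) = 44 (a(j, T) = 4*(-5 + 4²) = 4*(-5 + 16) = 4*11 = 44)
a(-6, 10)*(-2575) = 44*(-2575) = -113300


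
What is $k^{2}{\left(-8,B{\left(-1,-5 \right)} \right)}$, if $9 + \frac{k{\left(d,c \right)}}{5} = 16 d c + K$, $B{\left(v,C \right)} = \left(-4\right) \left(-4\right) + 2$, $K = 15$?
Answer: $132020100$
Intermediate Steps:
$B{\left(v,C \right)} = 18$ ($B{\left(v,C \right)} = 16 + 2 = 18$)
$k{\left(d,c \right)} = 30 + 80 c d$ ($k{\left(d,c \right)} = -45 + 5 \left(16 d c + 15\right) = -45 + 5 \left(16 c d + 15\right) = -45 + 5 \left(15 + 16 c d\right) = -45 + \left(75 + 80 c d\right) = 30 + 80 c d$)
$k^{2}{\left(-8,B{\left(-1,-5 \right)} \right)} = \left(30 + 80 \cdot 18 \left(-8\right)\right)^{2} = \left(30 - 11520\right)^{2} = \left(-11490\right)^{2} = 132020100$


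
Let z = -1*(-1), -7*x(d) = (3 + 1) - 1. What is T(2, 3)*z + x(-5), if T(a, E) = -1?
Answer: -10/7 ≈ -1.4286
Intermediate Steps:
x(d) = -3/7 (x(d) = -((3 + 1) - 1)/7 = -(4 - 1)/7 = -1/7*3 = -3/7)
z = 1
T(2, 3)*z + x(-5) = -1*1 - 3/7 = -1 - 3/7 = -10/7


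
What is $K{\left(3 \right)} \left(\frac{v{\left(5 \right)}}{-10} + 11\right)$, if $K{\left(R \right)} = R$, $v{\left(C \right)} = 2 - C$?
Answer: $\frac{339}{10} \approx 33.9$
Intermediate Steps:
$K{\left(3 \right)} \left(\frac{v{\left(5 \right)}}{-10} + 11\right) = 3 \left(\frac{2 - 5}{-10} + 11\right) = 3 \left(\left(2 - 5\right) \left(- \frac{1}{10}\right) + 11\right) = 3 \left(\left(-3\right) \left(- \frac{1}{10}\right) + 11\right) = 3 \left(\frac{3}{10} + 11\right) = 3 \cdot \frac{113}{10} = \frac{339}{10}$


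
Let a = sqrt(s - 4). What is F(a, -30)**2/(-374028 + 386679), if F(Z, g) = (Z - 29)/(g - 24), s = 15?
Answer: (29 - sqrt(11))**2/36890316 ≈ 1.7881e-5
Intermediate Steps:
a = sqrt(11) (a = sqrt(15 - 4) = sqrt(11) ≈ 3.3166)
F(Z, g) = (-29 + Z)/(-24 + g)
F(a, -30)**2/(-374028 + 386679) = ((-29 + sqrt(11))/(-24 - 30))**2/(-374028 + 386679) = ((-29 + sqrt(11))/(-54))**2/12651 = (-(-29 + sqrt(11))/54)**2*(1/12651) = (29/54 - sqrt(11)/54)**2*(1/12651) = (29/54 - sqrt(11)/54)**2/12651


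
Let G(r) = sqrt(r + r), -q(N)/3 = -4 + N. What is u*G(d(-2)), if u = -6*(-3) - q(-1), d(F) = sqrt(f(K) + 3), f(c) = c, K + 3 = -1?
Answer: 3*(-1)**(1/4)*sqrt(2) ≈ 3.0 + 3.0*I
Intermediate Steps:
K = -4 (K = -3 - 1 = -4)
q(N) = 12 - 3*N (q(N) = -3*(-4 + N) = 12 - 3*N)
d(F) = I (d(F) = sqrt(-4 + 3) = sqrt(-1) = I)
G(r) = sqrt(2)*sqrt(r) (G(r) = sqrt(2*r) = sqrt(2)*sqrt(r))
u = 3 (u = -6*(-3) - (12 - 3*(-1)) = 18 - (12 + 3) = 18 - 1*15 = 18 - 15 = 3)
u*G(d(-2)) = 3*(sqrt(2)*sqrt(I)) = 3*sqrt(2)*sqrt(I)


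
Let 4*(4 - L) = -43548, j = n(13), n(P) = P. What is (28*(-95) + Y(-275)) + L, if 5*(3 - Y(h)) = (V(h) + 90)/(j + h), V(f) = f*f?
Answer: 2172451/262 ≈ 8291.8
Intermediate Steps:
j = 13
L = 10891 (L = 4 - 1/4*(-43548) = 4 + 10887 = 10891)
V(f) = f**2
Y(h) = 3 - (90 + h**2)/(5*(13 + h)) (Y(h) = 3 - (h**2 + 90)/(5*(13 + h)) = 3 - (90 + h**2)/(5*(13 + h)))
(28*(-95) + Y(-275)) + L = (28*(-95) + (105 - 1*(-275)**2 + 15*(-275))/(5*(13 - 275))) + 10891 = (-2660 + (1/5)*(105 - 1*75625 - 4125)/(-262)) + 10891 = (-2660 + (1/5)*(-1/262)*(105 - 75625 - 4125)) + 10891 = (-2660 + (1/5)*(-1/262)*(-79645)) + 10891 = (-2660 + 15929/262) + 10891 = -680991/262 + 10891 = 2172451/262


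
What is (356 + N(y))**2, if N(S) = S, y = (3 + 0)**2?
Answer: 133225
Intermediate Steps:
y = 9 (y = 3**2 = 9)
(356 + N(y))**2 = (356 + 9)**2 = 365**2 = 133225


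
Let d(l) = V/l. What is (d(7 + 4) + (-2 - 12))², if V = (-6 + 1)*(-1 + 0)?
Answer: 22201/121 ≈ 183.48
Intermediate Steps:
V = 5 (V = -5*(-1) = 5)
d(l) = 5/l
(d(7 + 4) + (-2 - 12))² = (5/(7 + 4) + (-2 - 12))² = (5/11 - 14)² = (-149/11)² = 22201/121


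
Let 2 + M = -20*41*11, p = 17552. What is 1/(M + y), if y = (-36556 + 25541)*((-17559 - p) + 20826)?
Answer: 1/157340253 ≈ 6.3557e-9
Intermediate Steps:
y = 157349275 (y = (-36556 + 25541)*((-17559 - 1*17552) + 20826) = -11015*((-17559 - 17552) + 20826) = -11015*(-35111 + 20826) = -11015*(-14285) = 157349275)
M = -9022 (M = -2 - 20*41*11 = -2 - 820*11 = -2 - 9020 = -9022)
1/(M + y) = 1/(-9022 + 157349275) = 1/157340253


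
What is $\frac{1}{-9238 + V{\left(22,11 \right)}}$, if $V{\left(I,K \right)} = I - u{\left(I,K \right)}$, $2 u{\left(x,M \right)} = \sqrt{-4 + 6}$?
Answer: $- \frac{18432}{169869311} + \frac{\sqrt{2}}{169869311} \approx -0.0001085$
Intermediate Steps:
$u{\left(x,M \right)} = \frac{\sqrt{2}}{2}$ ($u{\left(x,M \right)} = \frac{\sqrt{-4 + 6}}{2} = \frac{\sqrt{2}}{2}$)
$V{\left(I,K \right)} = I - \frac{\sqrt{2}}{2}$
$\frac{1}{-9238 + V{\left(22,11 \right)}} = \frac{1}{-9238 + \left(22 - \frac{\sqrt{2}}{2}\right)} = \frac{1}{-9216 - \frac{\sqrt{2}}{2}}$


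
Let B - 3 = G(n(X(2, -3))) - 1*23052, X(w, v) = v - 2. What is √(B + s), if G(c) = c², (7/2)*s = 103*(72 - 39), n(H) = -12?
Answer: I*√1074759/7 ≈ 148.1*I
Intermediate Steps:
X(w, v) = -2 + v
s = 6798/7 (s = 2*(103*(72 - 39))/7 = 2*(103*33)/7 = (2/7)*3399 = 6798/7 ≈ 971.14)
B = -22905 (B = 3 + ((-12)² - 1*23052) = 3 + (144 - 23052) = 3 - 22908 = -22905)
√(B + s) = √(-22905 + 6798/7) = √(-153537/7) = I*√1074759/7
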